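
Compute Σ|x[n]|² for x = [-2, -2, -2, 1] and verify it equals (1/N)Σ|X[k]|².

Time domain:
Σ|x[n]|² = |-2|² + |-2|² + |-2|² + |1|² = 13.0000

Frequency domain:
(1/4)Σ|X[k]|² = (1/4)(|-5|² + |3i|² + |-3|² + |-3i|²) = (1/4)·52.0000 = 13.0000

Both sides agree, confirming Parseval's theorem.

Σ|x[n]|² = (1/N)Σ|X[k]|² = 13.0000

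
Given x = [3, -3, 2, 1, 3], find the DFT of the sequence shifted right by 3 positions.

Time shift by 3: X_shifted[k] = ω_5^(3k) · X[k]
Shifted x = [2, 1, 3, 3, -3]

DFT(x[n-3]) = [6, -3.4721-3.8042i, 5.4721-2.3511i, 5.4721+2.3511i, -3.4721+3.8042i]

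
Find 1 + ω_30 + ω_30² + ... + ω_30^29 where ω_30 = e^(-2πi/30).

Sum of all nth roots of unity equals 0 for n > 1 (geometric series with r ≠ 1).

0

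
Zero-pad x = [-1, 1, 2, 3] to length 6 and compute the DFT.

Original 4-point DFT: [5, -3+2i, -3, -3-2i]
Zero-padded 6-point DFT provides frequency interpolation.

DFT_6([x, 0, ...]) = [5, -4.5000-2.5981i, 0.5000+0.8660i, -3, 0.5000-0.8660i, -4.5000+2.5981i]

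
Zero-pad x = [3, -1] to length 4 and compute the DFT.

Original 2-point DFT: [2, 4]
Zero-padded 4-point DFT provides frequency interpolation.

DFT_4([x, 0, ...]) = [2, 3+1i, 4, 3-1i]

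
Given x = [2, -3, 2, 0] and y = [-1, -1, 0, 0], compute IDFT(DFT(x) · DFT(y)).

(x ⊛ y)[n] = Σ(m=0 to 3) x[m] · y[(n-m) mod 4]

Computing each output sample:
(x ⊛ y)[0] = -2
(x ⊛ y)[1] = 1
(x ⊛ y)[2] = 1
(x ⊛ y)[3] = -2

x ⊛ y = [-2, 1, 1, -2]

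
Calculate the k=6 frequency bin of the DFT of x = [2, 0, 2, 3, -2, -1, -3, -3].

X[6] = Σ(n=0 to 7) x[n] · ω_8^(6n) where ω_8 = e^(-2πi/8)
= (2)·ω_8^0 + (0)·ω_8^6 + (2)·ω_8^12 + (3)·ω_8^18 + (-2)·ω_8^24 + (-1)·ω_8^30 + (-3)·ω_8^36 + (-3)·ω_8^42

X[6] = 1-1i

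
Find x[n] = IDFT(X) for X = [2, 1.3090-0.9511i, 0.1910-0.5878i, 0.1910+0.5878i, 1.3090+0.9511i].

x[n] = (1/5) Σ(k=0 to 4) X[k] · e^(2πikn/5)

Computing each x[n]:
x[0] = 1
x[1] = 1
x[2] = 0
x[3] = 0
x[4] = 0

x = [1, 1, 0, 0, 0]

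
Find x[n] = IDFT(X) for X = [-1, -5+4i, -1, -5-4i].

x[n] = (1/4) Σ(k=0 to 3) X[k] · e^(2πikn/4)

Computing each x[n]:
x[0] = -3
x[1] = -2
x[2] = 2
x[3] = 2

x = [-3, -2, 2, 2]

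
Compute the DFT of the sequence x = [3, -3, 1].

X[k] = Σ(n=0 to 2) x[n] · ω_3^(nk)
where ω_3 = e^(-2πi/3)

Computing each X[k]:
X[0] = 1
X[1] = 4.0000+3.4641i
X[2] = 4.0000-3.4641i

X = [1, 4.0000+3.4641i, 4.0000-3.4641i]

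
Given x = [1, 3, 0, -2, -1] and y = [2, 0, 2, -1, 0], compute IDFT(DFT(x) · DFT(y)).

(x ⊛ y)[n] = Σ(m=0 to 4) x[m] · y[(n-m) mod 5]

Computing each output sample:
(x ⊛ y)[0] = -2
(x ⊛ y)[1] = 6
(x ⊛ y)[2] = 3
(x ⊛ y)[3] = 1
(x ⊛ y)[4] = -5

x ⊛ y = [-2, 6, 3, 1, -5]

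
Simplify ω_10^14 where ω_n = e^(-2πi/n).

Since ω_10^10 = 1, powers reduce modulo 10.
14 mod 10 = 4
So ω_10^14 = ω_10^4 = e^(-2πi·4/10)

ω_10^14 = ω_10^4 = -0.8090-0.5878i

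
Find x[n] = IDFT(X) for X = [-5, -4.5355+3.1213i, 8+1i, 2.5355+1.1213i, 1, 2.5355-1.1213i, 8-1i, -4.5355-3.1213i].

x[n] = (1/8) Σ(k=0 to 7) X[k] · e^(2πikn/8)

Computing each x[n]:
x[0] = 1
x[1] = -3
x[2] = -3
x[3] = 0
x[4] = 2
x[5] = 1
x[6] = -2
x[7] = -1

x = [1, -3, -3, 0, 2, 1, -2, -1]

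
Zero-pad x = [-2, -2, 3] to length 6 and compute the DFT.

Original 3-point DFT: [-1, -2.5000+4.3301i, -2.5000-4.3301i]
Zero-padded 6-point DFT provides frequency interpolation.

DFT_6([x, 0, ...]) = [-1, -4.5000-0.8660i, -2.5000+4.3301i, 3, -2.5000-4.3301i, -4.5000+0.8660i]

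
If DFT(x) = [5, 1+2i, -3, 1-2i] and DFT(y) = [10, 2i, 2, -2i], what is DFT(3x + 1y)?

By linearity: DFT(3x + 1y) = 3·DFT(x) + 1·DFT(y)
= 3·[5, 1+2i, -3, 1-2i] + 1·[10, 2i, 2, -2i]

Computing element-wise:
Z[0] = 3·(5) + 1·(10) = 25
Z[1] = 3·(1+2i) + 1·(2i) = 3+8i
Z[2] = 3·(-3) + 1·(2) = -7
Z[3] = 3·(1-2i) + 1·(-2i) = 3-8i

DFT(3x + 1y) = 3·X + 1·Y = [25, 3+8i, -7, 3-8i]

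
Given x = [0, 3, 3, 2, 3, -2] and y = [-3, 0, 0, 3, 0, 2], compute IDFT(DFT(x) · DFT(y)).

(x ⊛ y)[n] = Σ(m=0 to 5) x[m] · y[(n-m) mod 6]

Computing each output sample:
(x ⊛ y)[0] = 12
(x ⊛ y)[1] = 6
(x ⊛ y)[2] = -11
(x ⊛ y)[3] = 0
(x ⊛ y)[4] = -4
(x ⊛ y)[5] = 15

x ⊛ y = [12, 6, -11, 0, -4, 15]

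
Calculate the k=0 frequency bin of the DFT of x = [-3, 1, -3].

X[0] = Σ(n=0 to 2) x[n] · ω_3^0 = Σ x[n]
= (-3) + (1) + (-3)

X[0] = -5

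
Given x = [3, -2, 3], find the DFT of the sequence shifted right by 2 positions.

Time shift by 2: X_shifted[k] = ω_3^(2k) · X[k]
Shifted x = [-2, 3, 3]

DFT(x[n-2]) = [4, -5, -5]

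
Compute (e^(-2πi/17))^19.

Since ω_17^17 = 1, powers reduce modulo 17.
19 mod 17 = 2
So ω_17^19 = ω_17^2 = e^(-2πi·2/17)

ω_17^19 = ω_17^2 = 0.7390-0.6737i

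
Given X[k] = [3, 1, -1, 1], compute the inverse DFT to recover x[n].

x[n] = (1/4) Σ(k=0 to 3) X[k] · e^(2πikn/4)

Computing each x[n]:
x[0] = 1
x[1] = 1
x[2] = 0
x[3] = 1

x = [1, 1, 0, 1]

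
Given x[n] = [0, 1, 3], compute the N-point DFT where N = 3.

X[k] = Σ(n=0 to 2) x[n] · ω_3^(nk)
where ω_3 = e^(-2πi/3)

Computing each X[k]:
X[0] = 4
X[1] = -2.0000+1.7321i
X[2] = -2.0000-1.7321i

X = [4, -2.0000+1.7321i, -2.0000-1.7321i]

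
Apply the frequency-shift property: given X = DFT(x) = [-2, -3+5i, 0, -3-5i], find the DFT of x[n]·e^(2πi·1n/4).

Modulation property: DFT(ω_4^(-1n)·x[n]) = X[(k-1) mod 4], so circularly shift X by 1 positions.

X[k-1] = [-3-5i, -2, -3+5i, 0]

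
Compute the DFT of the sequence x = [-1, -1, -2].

X[k] = Σ(n=0 to 2) x[n] · ω_3^(nk)
where ω_3 = e^(-2πi/3)

Computing each X[k]:
X[0] = -4
X[1] = 0.5000-0.8660i
X[2] = 0.5000+0.8660i

X = [-4, 0.5000-0.8660i, 0.5000+0.8660i]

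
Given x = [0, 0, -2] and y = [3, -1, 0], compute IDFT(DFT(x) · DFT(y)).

(x ⊛ y)[n] = Σ(m=0 to 2) x[m] · y[(n-m) mod 3]

Computing each output sample:
(x ⊛ y)[0] = 2
(x ⊛ y)[1] = 0
(x ⊛ y)[2] = -6

x ⊛ y = [2, 0, -6]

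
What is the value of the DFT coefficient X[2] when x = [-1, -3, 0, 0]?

X[2] = Σ(n=0 to 3) x[n] · ω_4^(2n) where ω_4 = e^(-2πi/4)
= (-1)·ω_4^0 + (-3)·ω_4^2 + (0)·ω_4^4 + (0)·ω_4^6

X[2] = 2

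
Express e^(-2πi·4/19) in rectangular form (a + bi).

ω_19^4 = e^(-2πi·4/19)
= cos(-2π·4/19) + i·sin(-2π·4/19)
= cos(-8π/19) + i·sin(-8π/19)

ω_19^4 = cos(-8π/19) + i·sin(-8π/19) = 0.2455-0.9694i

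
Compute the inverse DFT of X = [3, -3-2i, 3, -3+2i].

x[n] = (1/4) Σ(k=0 to 3) X[k] · e^(2πikn/4)

Computing each x[n]:
x[0] = 0
x[1] = 1
x[2] = 3
x[3] = -1

x = [0, 1, 3, -1]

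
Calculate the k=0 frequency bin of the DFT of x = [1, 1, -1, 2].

X[0] = Σ(n=0 to 3) x[n] · ω_4^0 = Σ x[n]
= (1) + (1) + (-1) + (2)

X[0] = 3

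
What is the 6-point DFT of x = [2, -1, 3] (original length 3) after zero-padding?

Original 3-point DFT: [4, 1.0000+3.4641i, 1.0000-3.4641i]
Zero-padded 6-point DFT provides frequency interpolation.

DFT_6([x, 0, ...]) = [4, -1.7321i, 1.0000+3.4641i, 6, 1.0000-3.4641i, 1.7321i]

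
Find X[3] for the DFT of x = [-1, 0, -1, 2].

X[3] = Σ(n=0 to 3) x[n] · ω_4^(3n) where ω_4 = e^(-2πi/4)
= (-1)·ω_4^0 + (0)·ω_4^3 + (-1)·ω_4^6 + (2)·ω_4^9

X[3] = -2i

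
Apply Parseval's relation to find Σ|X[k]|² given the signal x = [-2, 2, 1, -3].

Parseval: Σ|x[n]|² = (1/N)Σ|X[k]|², so Σ|X[k]|² = N·Σ|x[n]|² = 4·18.0000

Σ|X[k]|² = N·Σ|x[n]|² = 4·18.0000 = 72.0000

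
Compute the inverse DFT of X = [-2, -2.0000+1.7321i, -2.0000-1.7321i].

x[n] = (1/3) Σ(k=0 to 2) X[k] · e^(2πikn/3)

Computing each x[n]:
x[0] = -2
x[1] = -1
x[2] = 1

x = [-2, -1, 1]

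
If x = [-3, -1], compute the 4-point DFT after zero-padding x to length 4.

Original 2-point DFT: [-4, -2]
Zero-padded 4-point DFT provides frequency interpolation.

DFT_4([x, 0, ...]) = [-4, -3+1i, -2, -3-1i]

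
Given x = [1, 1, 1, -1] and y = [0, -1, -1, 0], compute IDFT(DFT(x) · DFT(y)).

(x ⊛ y)[n] = Σ(m=0 to 3) x[m] · y[(n-m) mod 4]

Computing each output sample:
(x ⊛ y)[0] = 0
(x ⊛ y)[1] = 0
(x ⊛ y)[2] = -2
(x ⊛ y)[3] = -2

x ⊛ y = [0, 0, -2, -2]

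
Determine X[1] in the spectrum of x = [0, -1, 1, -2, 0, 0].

X[1] = Σ(n=0 to 5) x[n] · ω_6^(1n) where ω_6 = e^(-2πi/6)
= (0)·ω_6^0 + (-1)·ω_6^1 + (1)·ω_6^2 + (-2)·ω_6^3 + (0)·ω_6^4 + (0)·ω_6^5

X[1] = 1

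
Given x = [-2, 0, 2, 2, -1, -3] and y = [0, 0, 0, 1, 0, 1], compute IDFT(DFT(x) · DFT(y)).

(x ⊛ y)[n] = Σ(m=0 to 5) x[m] · y[(n-m) mod 6]

Computing each output sample:
(x ⊛ y)[0] = 2
(x ⊛ y)[1] = 1
(x ⊛ y)[2] = -1
(x ⊛ y)[3] = -3
(x ⊛ y)[4] = -3
(x ⊛ y)[5] = 0

x ⊛ y = [2, 1, -1, -3, -3, 0]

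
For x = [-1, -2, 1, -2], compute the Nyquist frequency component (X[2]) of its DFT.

X[2] = Σ(n=0 to 3) x[n] · ω_4^(2n) where ω_4 = e^(-2πi/4)
= (-1)·ω_4^0 + (-2)·ω_4^2 + (1)·ω_4^4 + (-2)·ω_4^6

X[2] = 4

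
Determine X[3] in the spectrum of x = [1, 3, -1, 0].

X[3] = Σ(n=0 to 3) x[n] · ω_4^(3n) where ω_4 = e^(-2πi/4)
= (1)·ω_4^0 + (3)·ω_4^3 + (-1)·ω_4^6 + (0)·ω_4^9

X[3] = 2+3i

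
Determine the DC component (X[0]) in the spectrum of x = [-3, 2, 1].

X[0] = Σ(n=0 to 2) x[n] · ω_3^0 = Σ x[n]
= (-3) + (2) + (1)

X[0] = 0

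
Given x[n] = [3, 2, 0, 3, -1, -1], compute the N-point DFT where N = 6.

X[k] = Σ(n=0 to 5) x[n] · ω_6^(nk)
where ω_6 = e^(-2πi/6)

Computing each X[k]:
X[0] = 6
X[1] = 1.0000-3.4641i
X[2] = 6.0000-1.7321i
X[3] = -2
X[4] = 6.0000+1.7321i
X[5] = 1.0000+3.4641i

X = [6, 1.0000-3.4641i, 6.0000-1.7321i, -2, 6.0000+1.7321i, 1.0000+3.4641i]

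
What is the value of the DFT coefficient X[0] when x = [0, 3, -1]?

X[0] = Σ(n=0 to 2) x[n] · ω_3^0 = Σ x[n]
= (0) + (3) + (-1)

X[0] = 2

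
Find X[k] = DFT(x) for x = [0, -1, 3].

X[k] = Σ(n=0 to 2) x[n] · ω_3^(nk)
where ω_3 = e^(-2πi/3)

Computing each X[k]:
X[0] = 2
X[1] = -1.0000+3.4641i
X[2] = -1.0000-3.4641i

X = [2, -1.0000+3.4641i, -1.0000-3.4641i]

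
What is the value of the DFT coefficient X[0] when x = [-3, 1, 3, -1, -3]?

X[0] = Σ(n=0 to 4) x[n] · ω_5^0 = Σ x[n]
= (-3) + (1) + (3) + (-1) + (-3)

X[0] = -3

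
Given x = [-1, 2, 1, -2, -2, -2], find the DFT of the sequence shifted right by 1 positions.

Time shift by 1: X_shifted[k] = ω_6^(1k) · X[k]
Shifted x = [-2, -1, 2, 1, -2, -2]

DFT(x[n-1]) = [-4, -4.5000-4.3301i, 0.5000+2.5981i, 0, 0.5000-2.5981i, -4.5000+4.3301i]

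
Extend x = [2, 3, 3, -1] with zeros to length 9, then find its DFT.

Original 4-point DFT: [7, -1-4i, 3, -1+4i]
Zero-padded 9-point DFT provides frequency interpolation.

DFT_9([x, 0, ...]) = [7, 5.3191-4.0168i, 0.2019-4.8465i, -2, 1.9791+1.7683i, 1.9791-1.7683i, -2, 0.2019+4.8465i, 5.3191+4.0168i]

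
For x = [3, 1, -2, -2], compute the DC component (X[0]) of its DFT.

X[0] = Σ(n=0 to 3) x[n] · ω_4^0 = Σ x[n]
= (3) + (1) + (-2) + (-2)

X[0] = 0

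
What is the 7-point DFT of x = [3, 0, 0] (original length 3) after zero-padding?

Original 3-point DFT: [3, 3, 3]
Zero-padded 7-point DFT provides frequency interpolation.

DFT_7([x, 0, ...]) = [3, 3, 3, 3, 3, 3, 3]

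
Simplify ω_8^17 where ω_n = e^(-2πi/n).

Since ω_8^8 = 1, powers reduce modulo 8.
17 mod 8 = 1
So ω_8^17 = ω_8^1 = e^(-2πi·1/8)

ω_8^17 = ω_8^1 = 0.7071-0.7071i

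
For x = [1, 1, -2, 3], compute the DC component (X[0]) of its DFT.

X[0] = Σ(n=0 to 3) x[n] · ω_4^0 = Σ x[n]
= (1) + (1) + (-2) + (3)

X[0] = 3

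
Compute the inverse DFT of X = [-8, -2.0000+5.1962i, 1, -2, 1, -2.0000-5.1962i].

x[n] = (1/6) Σ(k=0 to 5) X[k] · e^(2πikn/6)

Computing each x[n]:
x[0] = -2
x[1] = -3
x[2] = -3
x[3] = 0
x[4] = 0
x[5] = 0

x = [-2, -3, -3, 0, 0, 0]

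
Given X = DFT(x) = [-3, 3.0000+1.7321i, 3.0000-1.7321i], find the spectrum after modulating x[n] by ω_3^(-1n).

Modulation property: DFT(ω_3^(-1n)·x[n]) = X[(k-1) mod 3], so circularly shift X by 1 positions.

X[k-1] = [3.0000-1.7321i, -3, 3.0000+1.7321i]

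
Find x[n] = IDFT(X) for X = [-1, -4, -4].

x[n] = (1/3) Σ(k=0 to 2) X[k] · e^(2πikn/3)

Computing each x[n]:
x[0] = -3
x[1] = 1
x[2] = 1

x = [-3, 1, 1]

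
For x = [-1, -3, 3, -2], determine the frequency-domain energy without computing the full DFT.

Parseval: Σ|x[n]|² = (1/N)Σ|X[k]|², so Σ|X[k]|² = N·Σ|x[n]|² = 4·23.0000

Σ|X[k]|² = N·Σ|x[n]|² = 4·23.0000 = 92.0000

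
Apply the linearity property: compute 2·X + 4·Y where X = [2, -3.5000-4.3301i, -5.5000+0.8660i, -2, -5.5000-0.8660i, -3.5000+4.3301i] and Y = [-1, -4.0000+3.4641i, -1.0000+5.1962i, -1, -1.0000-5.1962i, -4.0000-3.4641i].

By linearity: DFT(2x + 4y) = 2·DFT(x) + 4·DFT(y)
= 2·[2, -3.5000-4.3301i, -5.5000+0.8660i, -2, -5.5000-0.8660i, -3.5000+4.3301i] + 4·[-1, -4.0000+3.4641i, -1.0000+5.1962i, -1, -1.0000-5.1962i, -4.0000-3.4641i]

Computing element-wise:
Z[0] = 2·(2) + 4·(-1) = 0
Z[1] = 2·(-3.5000-4.3301i) + 4·(-4.0000+3.4641i) = -23.0000+5.1962i
Z[2] = 2·(-5.5000+0.8660i) + 4·(-1.0000+5.1962i) = -15.0000+22.5168i
Z[3] = 2·(-2) + 4·(-1) = -8
Z[4] = 2·(-5.5000-0.8660i) + 4·(-1.0000-5.1962i) = -15.0000-22.5168i
Z[5] = 2·(-3.5000+4.3301i) + 4·(-4.0000-3.4641i) = -23.0000-5.1962i

DFT(2x + 4y) = 2·X + 4·Y = [0, -23.0000+5.1962i, -15.0000+22.5168i, -8, -15.0000-22.5168i, -23.0000-5.1962i]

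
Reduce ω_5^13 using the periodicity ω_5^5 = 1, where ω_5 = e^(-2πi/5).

Since ω_5^5 = 1, powers reduce modulo 5.
13 mod 5 = 3
So ω_5^13 = ω_5^3 = e^(-2πi·3/5)

ω_5^13 = ω_5^3 = -0.8090+0.5878i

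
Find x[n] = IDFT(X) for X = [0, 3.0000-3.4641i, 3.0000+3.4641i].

x[n] = (1/3) Σ(k=0 to 2) X[k] · e^(2πikn/3)

Computing each x[n]:
x[0] = 2
x[1] = 1
x[2] = -3

x = [2, 1, -3]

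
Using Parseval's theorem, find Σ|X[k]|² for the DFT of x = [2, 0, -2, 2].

Parseval: Σ|x[n]|² = (1/N)Σ|X[k]|², so Σ|X[k]|² = N·Σ|x[n]|² = 4·12.0000

Σ|X[k]|² = N·Σ|x[n]|² = 4·12.0000 = 48.0000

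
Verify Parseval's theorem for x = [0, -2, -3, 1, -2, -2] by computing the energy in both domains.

Time domain:
Σ|x[n]|² = |0|² + |-2|² + |-3|² + |1|² + |-2|² + |-2|² = 22.0000

Frequency domain:
(1/6)Σ|X[k]|² = (1/6)(|-8|² + |-0.5000+0.8660i|² + |5.5000-0.8660i|² + |-2|² + |5.5000+0.8660i|² + |-0.5000-0.8660i|²) = (1/6)·132.0000 = 22.0000

Both sides agree, confirming Parseval's theorem.

Σ|x[n]|² = (1/N)Σ|X[k]|² = 22.0000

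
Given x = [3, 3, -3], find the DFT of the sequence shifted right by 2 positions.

Time shift by 2: X_shifted[k] = ω_3^(2k) · X[k]
Shifted x = [3, -3, 3]

DFT(x[n-2]) = [3, 3.0000+5.1962i, 3.0000-5.1962i]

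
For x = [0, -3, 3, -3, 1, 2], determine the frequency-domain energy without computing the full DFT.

Parseval: Σ|x[n]|² = (1/N)Σ|X[k]|², so Σ|X[k]|² = N·Σ|x[n]|² = 6·32.0000

Σ|X[k]|² = N·Σ|x[n]|² = 6·32.0000 = 192.0000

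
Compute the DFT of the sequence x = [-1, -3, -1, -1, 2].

X[k] = Σ(n=0 to 4) x[n] · ω_5^(nk)
where ω_5 = e^(-2πi/5)

Computing each X[k]:
X[0] = -4
X[1] = 0.3090+4.7553i
X[2] = -0.8090+2.9389i
X[3] = -0.8090-2.9389i
X[4] = 0.3090-4.7553i

X = [-4, 0.3090+4.7553i, -0.8090+2.9389i, -0.8090-2.9389i, 0.3090-4.7553i]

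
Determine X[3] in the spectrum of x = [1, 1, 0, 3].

X[3] = Σ(n=0 to 3) x[n] · ω_4^(3n) where ω_4 = e^(-2πi/4)
= (1)·ω_4^0 + (1)·ω_4^3 + (0)·ω_4^6 + (3)·ω_4^9

X[3] = 1-2i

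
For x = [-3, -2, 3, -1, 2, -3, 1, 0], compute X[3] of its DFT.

X[3] = Σ(n=0 to 7) x[n] · ω_8^(3n) where ω_8 = e^(-2πi/8)
= (-3)·ω_8^0 + (-2)·ω_8^3 + (3)·ω_8^6 + (-1)·ω_8^9 + (2)·ω_8^12 + (-3)·ω_8^15 + (1)·ω_8^18 + (0)·ω_8^21

X[3] = -6.4142+2.0000i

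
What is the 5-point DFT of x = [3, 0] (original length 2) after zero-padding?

Original 2-point DFT: [3, 3]
Zero-padded 5-point DFT provides frequency interpolation.

DFT_5([x, 0, ...]) = [3, 3, 3, 3, 3]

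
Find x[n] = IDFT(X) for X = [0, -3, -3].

x[n] = (1/3) Σ(k=0 to 2) X[k] · e^(2πikn/3)

Computing each x[n]:
x[0] = -2
x[1] = 1
x[2] = 1

x = [-2, 1, 1]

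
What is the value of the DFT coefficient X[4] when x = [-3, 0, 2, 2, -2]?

X[4] = Σ(n=0 to 4) x[n] · ω_5^(4n) where ω_5 = e^(-2πi/5)
= (-3)·ω_5^0 + (0)·ω_5^4 + (2)·ω_5^8 + (2)·ω_5^12 + (-2)·ω_5^16

X[4] = -6.8541+1.9021i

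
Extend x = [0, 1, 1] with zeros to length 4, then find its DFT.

Original 3-point DFT: [2, -1, -1]
Zero-padded 4-point DFT provides frequency interpolation.

DFT_4([x, 0, ...]) = [2, -1-1i, 0, -1+1i]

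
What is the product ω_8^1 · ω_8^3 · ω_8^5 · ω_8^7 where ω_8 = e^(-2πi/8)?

The primitive 8th roots of unity are ω_8^k for k coprime to 8: k ∈ {1, 3, 5, 7}
Their product equals the constant term of the cyclotomic polynomial Φ_8(x) up to sign.
For n ≥ 3, the product of all primitive nth roots of unity is 1. (For n=1 it is 1; for n=2 it is -1.)

1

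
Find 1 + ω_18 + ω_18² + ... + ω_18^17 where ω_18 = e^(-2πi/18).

Sum of all nth roots of unity equals 0 for n > 1 (geometric series with r ≠ 1).

0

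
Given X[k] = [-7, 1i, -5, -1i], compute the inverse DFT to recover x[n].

x[n] = (1/4) Σ(k=0 to 3) X[k] · e^(2πikn/4)

Computing each x[n]:
x[0] = -3
x[1] = -1
x[2] = -3
x[3] = 0

x = [-3, -1, -3, 0]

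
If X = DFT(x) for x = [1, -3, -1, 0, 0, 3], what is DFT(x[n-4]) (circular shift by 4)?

Time shift by 4: X_shifted[k] = ω_6^(4k) · X[k]
Shifted x = [-1, 0, 0, 3, 1, -3]

DFT(x[n-4]) = [0, -6.0000-1.7321i, 3.0000-3.4641i, 0, 3.0000+3.4641i, -6.0000+1.7321i]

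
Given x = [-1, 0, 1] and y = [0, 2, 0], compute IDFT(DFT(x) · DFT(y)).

(x ⊛ y)[n] = Σ(m=0 to 2) x[m] · y[(n-m) mod 3]

Computing each output sample:
(x ⊛ y)[0] = 2
(x ⊛ y)[1] = -2
(x ⊛ y)[2] = 0

x ⊛ y = [2, -2, 0]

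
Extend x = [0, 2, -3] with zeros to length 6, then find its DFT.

Original 3-point DFT: [-1, 0.5000-4.3301i, 0.5000+4.3301i]
Zero-padded 6-point DFT provides frequency interpolation.

DFT_6([x, 0, ...]) = [-1, 2.5000+0.8660i, 0.5000-4.3301i, -5, 0.5000+4.3301i, 2.5000-0.8660i]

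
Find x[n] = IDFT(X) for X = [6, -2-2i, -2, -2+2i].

x[n] = (1/4) Σ(k=0 to 3) X[k] · e^(2πikn/4)

Computing each x[n]:
x[0] = 0
x[1] = 3
x[2] = 2
x[3] = 1

x = [0, 3, 2, 1]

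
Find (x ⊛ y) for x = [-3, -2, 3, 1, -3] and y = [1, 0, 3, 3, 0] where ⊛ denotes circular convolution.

(x ⊛ y)[n] = Σ(m=0 to 4) x[m] · y[(n-m) mod 5]

Computing each output sample:
(x ⊛ y)[0] = 9
(x ⊛ y)[1] = -8
(x ⊛ y)[2] = -15
(x ⊛ y)[3] = -14
(x ⊛ y)[4] = 0

x ⊛ y = [9, -8, -15, -14, 0]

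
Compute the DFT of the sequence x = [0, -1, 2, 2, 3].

X[k] = Σ(n=0 to 4) x[n] · ω_5^(nk)
where ω_5 = e^(-2πi/5)

Computing each X[k]:
X[0] = 6
X[1] = -2.6180+3.8042i
X[2] = -0.3820+2.3511i
X[3] = -0.3820-2.3511i
X[4] = -2.6180-3.8042i

X = [6, -2.6180+3.8042i, -0.3820+2.3511i, -0.3820-2.3511i, -2.6180-3.8042i]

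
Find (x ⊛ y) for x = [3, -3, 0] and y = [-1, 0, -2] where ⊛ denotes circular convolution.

(x ⊛ y)[n] = Σ(m=0 to 2) x[m] · y[(n-m) mod 3]

Computing each output sample:
(x ⊛ y)[0] = 3
(x ⊛ y)[1] = 3
(x ⊛ y)[2] = -6

x ⊛ y = [3, 3, -6]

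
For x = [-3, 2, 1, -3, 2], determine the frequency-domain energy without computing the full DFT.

Parseval: Σ|x[n]|² = (1/N)Σ|X[k]|², so Σ|X[k]|² = N·Σ|x[n]|² = 5·27.0000

Σ|X[k]|² = N·Σ|x[n]|² = 5·27.0000 = 135.0000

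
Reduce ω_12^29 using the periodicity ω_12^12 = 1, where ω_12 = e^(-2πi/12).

Since ω_12^12 = 1, powers reduce modulo 12.
29 mod 12 = 5
So ω_12^29 = ω_12^5 = e^(-2πi·5/12)

ω_12^29 = ω_12^5 = -0.8660-0.5000i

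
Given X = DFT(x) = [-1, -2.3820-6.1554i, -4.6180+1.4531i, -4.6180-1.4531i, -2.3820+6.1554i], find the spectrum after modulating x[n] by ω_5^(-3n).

Modulation property: DFT(ω_5^(-3n)·x[n]) = X[(k-3) mod 5], so circularly shift X by 3 positions.

X[k-3] = [-4.6180+1.4531i, -4.6180-1.4531i, -2.3820+6.1554i, -1, -2.3820-6.1554i]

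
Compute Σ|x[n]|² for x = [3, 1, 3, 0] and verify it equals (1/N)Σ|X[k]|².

Time domain:
Σ|x[n]|² = |3|² + |1|² + |3|² + |0|² = 19.0000

Frequency domain:
(1/4)Σ|X[k]|² = (1/4)(|7|² + |-1i|² + |5|² + |1i|²) = (1/4)·76.0000 = 19.0000

Both sides agree, confirming Parseval's theorem.

Σ|x[n]|² = (1/N)Σ|X[k]|² = 19.0000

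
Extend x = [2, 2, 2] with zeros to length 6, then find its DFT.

Original 3-point DFT: [6, 0, 0]
Zero-padded 6-point DFT provides frequency interpolation.

DFT_6([x, 0, ...]) = [6, 2.0000-3.4641i, 0, 2, 0, 2.0000+3.4641i]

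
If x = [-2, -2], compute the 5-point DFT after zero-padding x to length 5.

Original 2-point DFT: [-4, 0]
Zero-padded 5-point DFT provides frequency interpolation.

DFT_5([x, 0, ...]) = [-4, -2.6180+1.9021i, -0.3820+1.1756i, -0.3820-1.1756i, -2.6180-1.9021i]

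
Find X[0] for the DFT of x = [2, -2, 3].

X[0] = Σ(n=0 to 2) x[n] · ω_3^0 = Σ x[n]
= (2) + (-2) + (3)

X[0] = 3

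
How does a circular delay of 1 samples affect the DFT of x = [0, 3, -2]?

Time shift by 1: X_shifted[k] = ω_3^(1k) · X[k]
Shifted x = [-2, 0, 3]

DFT(x[n-1]) = [1, -3.5000+2.5981i, -3.5000-2.5981i]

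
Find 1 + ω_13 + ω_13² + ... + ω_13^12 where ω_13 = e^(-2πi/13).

Sum of all nth roots of unity equals 0 for n > 1 (geometric series with r ≠ 1).

0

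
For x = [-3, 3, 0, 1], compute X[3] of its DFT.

X[3] = Σ(n=0 to 3) x[n] · ω_4^(3n) where ω_4 = e^(-2πi/4)
= (-3)·ω_4^0 + (3)·ω_4^3 + (0)·ω_4^6 + (1)·ω_4^9

X[3] = -3+2i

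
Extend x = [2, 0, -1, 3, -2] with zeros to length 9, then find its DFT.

Original 5-point DFT: [2, -0.2361+0.4490i, 4.2361-4.9798i, 4.2361+4.9798i, -0.2361-0.4490i]
Zero-padded 9-point DFT provides frequency interpolation.

DFT_9([x, 0, ...]) = [2, 2.2057-0.9292i, -0.0924+1.6545i, 6.5000+0.8660i, -0.6133-5.2105i, -0.6133+5.2105i, 6.5000-0.8660i, -0.0924-1.6545i, 2.2057+0.9292i]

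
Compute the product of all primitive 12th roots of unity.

The primitive 12th roots of unity are ω_12^k for k coprime to 12: k ∈ {1, 5, 7, 11}
Their product equals the constant term of the cyclotomic polynomial Φ_12(x) up to sign.
For n ≥ 3, the product of all primitive nth roots of unity is 1. (For n=1 it is 1; for n=2 it is -1.)

1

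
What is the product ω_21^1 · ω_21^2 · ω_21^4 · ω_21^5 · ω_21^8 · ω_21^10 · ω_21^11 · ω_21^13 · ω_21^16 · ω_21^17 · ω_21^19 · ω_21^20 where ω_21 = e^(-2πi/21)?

The primitive 21st roots of unity are ω_21^k for k coprime to 21: k ∈ {1, 2, 4, 5, 8, 10, 11, 13, 16, 17, 19, 20}
Their product equals the constant term of the cyclotomic polynomial Φ_21(x) up to sign.
For n ≥ 3, the product of all primitive nth roots of unity is 1. (For n=1 it is 1; for n=2 it is -1.)

1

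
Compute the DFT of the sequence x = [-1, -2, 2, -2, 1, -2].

X[k] = Σ(n=0 to 5) x[n] · ω_6^(nk)
where ω_6 = e^(-2πi/6)

Computing each X[k]:
X[0] = -4
X[1] = -2.5000-0.8660i
X[2] = -2.5000+0.8660i
X[3] = 8
X[4] = -2.5000-0.8660i
X[5] = -2.5000+0.8660i

X = [-4, -2.5000-0.8660i, -2.5000+0.8660i, 8, -2.5000-0.8660i, -2.5000+0.8660i]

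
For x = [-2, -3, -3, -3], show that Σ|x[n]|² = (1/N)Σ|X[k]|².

Time domain:
Σ|x[n]|² = |-2|² + |-3|² + |-3|² + |-3|² = 31.0000

Frequency domain:
(1/4)Σ|X[k]|² = (1/4)(|-11|² + |1|² + |1|² + |1|²) = (1/4)·124.0000 = 31.0000

Both sides agree, confirming Parseval's theorem.

Σ|x[n]|² = (1/N)Σ|X[k]|² = 31.0000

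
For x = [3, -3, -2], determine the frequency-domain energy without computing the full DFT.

Parseval: Σ|x[n]|² = (1/N)Σ|X[k]|², so Σ|X[k]|² = N·Σ|x[n]|² = 3·22.0000

Σ|X[k]|² = N·Σ|x[n]|² = 3·22.0000 = 66.0000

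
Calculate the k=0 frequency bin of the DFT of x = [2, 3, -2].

X[0] = Σ(n=0 to 2) x[n] · ω_3^0 = Σ x[n]
= (2) + (3) + (-2)

X[0] = 3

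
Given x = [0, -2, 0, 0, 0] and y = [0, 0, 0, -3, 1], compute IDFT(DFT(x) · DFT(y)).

(x ⊛ y)[n] = Σ(m=0 to 4) x[m] · y[(n-m) mod 5]

Computing each output sample:
(x ⊛ y)[0] = -2
(x ⊛ y)[1] = 0
(x ⊛ y)[2] = 0
(x ⊛ y)[3] = 0
(x ⊛ y)[4] = 6

x ⊛ y = [-2, 0, 0, 0, 6]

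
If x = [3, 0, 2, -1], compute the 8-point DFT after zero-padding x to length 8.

Original 4-point DFT: [4, 1-1i, 6, 1+1i]
Zero-padded 8-point DFT provides frequency interpolation.

DFT_8([x, 0, ...]) = [4, 3.7071-1.2929i, 1-1i, 2.2929+2.7071i, 6, 2.2929-2.7071i, 1+1i, 3.7071+1.2929i]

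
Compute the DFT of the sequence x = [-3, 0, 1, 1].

X[k] = Σ(n=0 to 3) x[n] · ω_4^(nk)
where ω_4 = e^(-2πi/4)

Computing each X[k]:
X[0] = -1
X[1] = -4+1i
X[2] = -3
X[3] = -4-1i

X = [-1, -4+1i, -3, -4-1i]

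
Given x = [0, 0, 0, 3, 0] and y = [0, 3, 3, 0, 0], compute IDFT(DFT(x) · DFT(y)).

(x ⊛ y)[n] = Σ(m=0 to 4) x[m] · y[(n-m) mod 5]

Computing each output sample:
(x ⊛ y)[0] = 9
(x ⊛ y)[1] = 0
(x ⊛ y)[2] = 0
(x ⊛ y)[3] = 0
(x ⊛ y)[4] = 9

x ⊛ y = [9, 0, 0, 0, 9]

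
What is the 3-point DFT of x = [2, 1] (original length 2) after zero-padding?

Original 2-point DFT: [3, 1]
Zero-padded 3-point DFT provides frequency interpolation.

DFT_3([x, 0, ...]) = [3, 1.5000-0.8660i, 1.5000+0.8660i]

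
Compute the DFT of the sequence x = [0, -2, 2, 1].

X[k] = Σ(n=0 to 3) x[n] · ω_4^(nk)
where ω_4 = e^(-2πi/4)

Computing each X[k]:
X[0] = 1
X[1] = -2+3i
X[2] = 3
X[3] = -2-3i

X = [1, -2+3i, 3, -2-3i]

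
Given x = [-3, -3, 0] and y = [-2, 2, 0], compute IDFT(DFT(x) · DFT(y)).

(x ⊛ y)[n] = Σ(m=0 to 2) x[m] · y[(n-m) mod 3]

Computing each output sample:
(x ⊛ y)[0] = 6
(x ⊛ y)[1] = 0
(x ⊛ y)[2] = -6

x ⊛ y = [6, 0, -6]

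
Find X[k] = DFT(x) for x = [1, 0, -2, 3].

X[k] = Σ(n=0 to 3) x[n] · ω_4^(nk)
where ω_4 = e^(-2πi/4)

Computing each X[k]:
X[0] = 2
X[1] = 3+3i
X[2] = -4
X[3] = 3-3i

X = [2, 3+3i, -4, 3-3i]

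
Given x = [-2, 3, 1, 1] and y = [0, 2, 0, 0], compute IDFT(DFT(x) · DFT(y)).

(x ⊛ y)[n] = Σ(m=0 to 3) x[m] · y[(n-m) mod 4]

Computing each output sample:
(x ⊛ y)[0] = 2
(x ⊛ y)[1] = -4
(x ⊛ y)[2] = 6
(x ⊛ y)[3] = 2

x ⊛ y = [2, -4, 6, 2]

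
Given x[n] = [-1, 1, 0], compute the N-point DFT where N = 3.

X[k] = Σ(n=0 to 2) x[n] · ω_3^(nk)
where ω_3 = e^(-2πi/3)

Computing each X[k]:
X[0] = 0
X[1] = -1.5000-0.8660i
X[2] = -1.5000+0.8660i

X = [0, -1.5000-0.8660i, -1.5000+0.8660i]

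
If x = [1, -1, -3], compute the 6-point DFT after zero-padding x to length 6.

Original 3-point DFT: [-3, 3.0000-1.7321i, 3.0000+1.7321i]
Zero-padded 6-point DFT provides frequency interpolation.

DFT_6([x, 0, ...]) = [-3, 2.0000+3.4641i, 3.0000-1.7321i, -1, 3.0000+1.7321i, 2.0000-3.4641i]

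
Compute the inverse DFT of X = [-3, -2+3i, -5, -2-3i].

x[n] = (1/4) Σ(k=0 to 3) X[k] · e^(2πikn/4)

Computing each x[n]:
x[0] = -3
x[1] = -1
x[2] = -1
x[3] = 2

x = [-3, -1, -1, 2]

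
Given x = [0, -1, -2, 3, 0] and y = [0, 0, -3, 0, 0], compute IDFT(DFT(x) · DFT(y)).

(x ⊛ y)[n] = Σ(m=0 to 4) x[m] · y[(n-m) mod 5]

Computing each output sample:
(x ⊛ y)[0] = -9
(x ⊛ y)[1] = 0
(x ⊛ y)[2] = 0
(x ⊛ y)[3] = 3
(x ⊛ y)[4] = 6

x ⊛ y = [-9, 0, 0, 3, 6]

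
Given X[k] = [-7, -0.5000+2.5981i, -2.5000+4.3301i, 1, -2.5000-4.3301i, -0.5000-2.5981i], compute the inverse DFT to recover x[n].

x[n] = (1/6) Σ(k=0 to 5) X[k] · e^(2πikn/6)

Computing each x[n]:
x[0] = -2
x[1] = -3
x[2] = 0
x[3] = -2
x[4] = -1
x[5] = 1

x = [-2, -3, 0, -2, -1, 1]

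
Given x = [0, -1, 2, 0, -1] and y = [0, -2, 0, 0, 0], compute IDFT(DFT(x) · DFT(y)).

(x ⊛ y)[n] = Σ(m=0 to 4) x[m] · y[(n-m) mod 5]

Computing each output sample:
(x ⊛ y)[0] = 2
(x ⊛ y)[1] = 0
(x ⊛ y)[2] = 2
(x ⊛ y)[3] = -4
(x ⊛ y)[4] = 0

x ⊛ y = [2, 0, 2, -4, 0]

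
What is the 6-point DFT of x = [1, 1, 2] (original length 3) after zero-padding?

Original 3-point DFT: [4, -0.5000+0.8660i, -0.5000-0.8660i]
Zero-padded 6-point DFT provides frequency interpolation.

DFT_6([x, 0, ...]) = [4, 0.5000-2.5981i, -0.5000+0.8660i, 2, -0.5000-0.8660i, 0.5000+2.5981i]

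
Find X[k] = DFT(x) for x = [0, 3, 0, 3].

X[k] = Σ(n=0 to 3) x[n] · ω_4^(nk)
where ω_4 = e^(-2πi/4)

Computing each X[k]:
X[0] = 6
X[1] = 0
X[2] = -6
X[3] = 0

X = [6, 0, -6, 0]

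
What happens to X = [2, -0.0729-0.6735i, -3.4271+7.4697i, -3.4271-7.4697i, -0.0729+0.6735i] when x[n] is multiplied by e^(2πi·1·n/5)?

Modulation property: DFT(ω_5^(-1n)·x[n]) = X[(k-1) mod 5], so circularly shift X by 1 positions.

X[k-1] = [-0.0729+0.6735i, 2, -0.0729-0.6735i, -3.4271+7.4697i, -3.4271-7.4697i]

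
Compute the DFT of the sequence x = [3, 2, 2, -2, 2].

X[k] = Σ(n=0 to 4) x[n] · ω_5^(nk)
where ω_5 = e^(-2πi/5)

Computing each X[k]:
X[0] = 7
X[1] = 4.2361-2.3511i
X[2] = -0.2361+3.8042i
X[3] = -0.2361-3.8042i
X[4] = 4.2361+2.3511i

X = [7, 4.2361-2.3511i, -0.2361+3.8042i, -0.2361-3.8042i, 4.2361+2.3511i]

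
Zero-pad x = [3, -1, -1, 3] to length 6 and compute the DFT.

Original 4-point DFT: [4, 4+4i, 0, 4-4i]
Zero-padded 6-point DFT provides frequency interpolation.

DFT_6([x, 0, ...]) = [4, 1.7321i, 7, 0, 7, -1.7321i]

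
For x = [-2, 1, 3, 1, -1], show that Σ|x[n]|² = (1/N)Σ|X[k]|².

Time domain:
Σ|x[n]|² = |-2|² + |1|² + |3|² + |1|² + |-1|² = 16.0000

Frequency domain:
(1/5)Σ|X[k]|² = (1/5)(|2|² + |-5.2361-3.0777i|² + |-0.7639+0.7265i|² + |-0.7639-0.7265i|² + |-5.2361+3.0777i|²) = (1/5)·80.0000 = 16.0000

Both sides agree, confirming Parseval's theorem.

Σ|x[n]|² = (1/N)Σ|X[k]|² = 16.0000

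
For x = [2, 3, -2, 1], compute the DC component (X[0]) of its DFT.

X[0] = Σ(n=0 to 3) x[n] · ω_4^0 = Σ x[n]
= (2) + (3) + (-2) + (1)

X[0] = 4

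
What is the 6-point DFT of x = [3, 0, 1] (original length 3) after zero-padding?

Original 3-point DFT: [4, 2.5000+0.8660i, 2.5000-0.8660i]
Zero-padded 6-point DFT provides frequency interpolation.

DFT_6([x, 0, ...]) = [4, 2.5000-0.8660i, 2.5000+0.8660i, 4, 2.5000-0.8660i, 2.5000+0.8660i]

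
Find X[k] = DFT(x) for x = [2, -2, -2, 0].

X[k] = Σ(n=0 to 3) x[n] · ω_4^(nk)
where ω_4 = e^(-2πi/4)

Computing each X[k]:
X[0] = -2
X[1] = 4+2i
X[2] = 2
X[3] = 4-2i

X = [-2, 4+2i, 2, 4-2i]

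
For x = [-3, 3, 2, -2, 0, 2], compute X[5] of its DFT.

X[5] = Σ(n=0 to 5) x[n] · ω_6^(5n) where ω_6 = e^(-2πi/6)
= (-3)·ω_6^0 + (3)·ω_6^5 + (2)·ω_6^10 + (-2)·ω_6^15 + (0)·ω_6^20 + (2)·ω_6^25

X[5] = 0.5000+2.5981i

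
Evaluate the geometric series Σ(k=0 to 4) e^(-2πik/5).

Sum of all nth roots of unity equals 0 for n > 1 (geometric series with r ≠ 1).

0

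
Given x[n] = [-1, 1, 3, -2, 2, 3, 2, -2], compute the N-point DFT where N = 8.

X[k] = Σ(n=0 to 7) x[n] · ω_8^(nk)
where ω_8 = e^(-2πi/8)

Computing each X[k]:
X[0] = 6
X[1] = -4.4142+0.4142i
X[2] = -4-8i
X[3] = -1.5858+2.4142i
X[4] = 6
X[5] = -1.5858-2.4142i
X[6] = -4+8i
X[7] = -4.4142-0.4142i

X = [6, -4.4142+0.4142i, -4-8i, -1.5858+2.4142i, 6, -1.5858-2.4142i, -4+8i, -4.4142-0.4142i]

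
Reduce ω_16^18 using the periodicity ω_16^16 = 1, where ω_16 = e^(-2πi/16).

Since ω_16^16 = 1, powers reduce modulo 16.
18 mod 16 = 2
So ω_16^18 = ω_16^2 = e^(-2πi·2/16)

ω_16^18 = ω_16^2 = 0.7071-0.7071i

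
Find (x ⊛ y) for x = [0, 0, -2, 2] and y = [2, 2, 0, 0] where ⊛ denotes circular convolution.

(x ⊛ y)[n] = Σ(m=0 to 3) x[m] · y[(n-m) mod 4]

Computing each output sample:
(x ⊛ y)[0] = 4
(x ⊛ y)[1] = 0
(x ⊛ y)[2] = -4
(x ⊛ y)[3] = 0

x ⊛ y = [4, 0, -4, 0]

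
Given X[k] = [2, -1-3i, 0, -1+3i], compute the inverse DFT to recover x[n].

x[n] = (1/4) Σ(k=0 to 3) X[k] · e^(2πikn/4)

Computing each x[n]:
x[0] = 0
x[1] = 2
x[2] = 1
x[3] = -1

x = [0, 2, 1, -1]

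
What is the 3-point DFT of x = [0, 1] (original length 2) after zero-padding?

Original 2-point DFT: [1, -1]
Zero-padded 3-point DFT provides frequency interpolation.

DFT_3([x, 0, ...]) = [1, -0.5000-0.8660i, -0.5000+0.8660i]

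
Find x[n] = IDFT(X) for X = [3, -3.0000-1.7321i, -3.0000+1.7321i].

x[n] = (1/3) Σ(k=0 to 2) X[k] · e^(2πikn/3)

Computing each x[n]:
x[0] = -1
x[1] = 3
x[2] = 1

x = [-1, 3, 1]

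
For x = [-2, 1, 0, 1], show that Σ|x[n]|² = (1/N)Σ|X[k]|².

Time domain:
Σ|x[n]|² = |-2|² + |1|² + |0|² + |1|² = 6.0000

Frequency domain:
(1/4)Σ|X[k]|² = (1/4)(|0|² + |-2|² + |-4|² + |-2|²) = (1/4)·24.0000 = 6.0000

Both sides agree, confirming Parseval's theorem.

Σ|x[n]|² = (1/N)Σ|X[k]|² = 6.0000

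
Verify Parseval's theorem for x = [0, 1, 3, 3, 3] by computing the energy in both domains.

Time domain:
Σ|x[n]|² = |0|² + |1|² + |3|² + |3|² + |3|² = 28.0000

Frequency domain:
(1/5)Σ|X[k]|² = (1/5)(|10|² + |-3.6180+1.9021i|² + |-1.3820+1.1756i|² + |-1.3820-1.1756i|² + |-3.6180-1.9021i|²) = (1/5)·140.0000 = 28.0000

Both sides agree, confirming Parseval's theorem.

Σ|x[n]|² = (1/N)Σ|X[k]|² = 28.0000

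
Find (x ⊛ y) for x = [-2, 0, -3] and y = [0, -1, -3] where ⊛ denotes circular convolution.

(x ⊛ y)[n] = Σ(m=0 to 2) x[m] · y[(n-m) mod 3]

Computing each output sample:
(x ⊛ y)[0] = 3
(x ⊛ y)[1] = 11
(x ⊛ y)[2] = 6

x ⊛ y = [3, 11, 6]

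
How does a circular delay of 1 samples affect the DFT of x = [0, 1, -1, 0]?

Time shift by 1: X_shifted[k] = ω_4^(1k) · X[k]
Shifted x = [0, 0, 1, -1]

DFT(x[n-1]) = [0, -1-1i, 2, -1+1i]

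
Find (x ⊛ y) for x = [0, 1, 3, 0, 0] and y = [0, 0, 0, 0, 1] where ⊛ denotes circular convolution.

(x ⊛ y)[n] = Σ(m=0 to 4) x[m] · y[(n-m) mod 5]

Computing each output sample:
(x ⊛ y)[0] = 1
(x ⊛ y)[1] = 3
(x ⊛ y)[2] = 0
(x ⊛ y)[3] = 0
(x ⊛ y)[4] = 0

x ⊛ y = [1, 3, 0, 0, 0]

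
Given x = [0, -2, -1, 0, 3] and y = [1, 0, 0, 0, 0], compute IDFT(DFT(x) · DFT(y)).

(x ⊛ y)[n] = Σ(m=0 to 4) x[m] · y[(n-m) mod 5]

Computing each output sample:
(x ⊛ y)[0] = 0
(x ⊛ y)[1] = -2
(x ⊛ y)[2] = -1
(x ⊛ y)[3] = 0
(x ⊛ y)[4] = 3

x ⊛ y = [0, -2, -1, 0, 3]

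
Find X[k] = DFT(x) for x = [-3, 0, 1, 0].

X[k] = Σ(n=0 to 3) x[n] · ω_4^(nk)
where ω_4 = e^(-2πi/4)

Computing each X[k]:
X[0] = -2
X[1] = -4
X[2] = -2
X[3] = -4

X = [-2, -4, -2, -4]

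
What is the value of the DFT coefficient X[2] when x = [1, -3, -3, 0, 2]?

X[2] = Σ(n=0 to 4) x[n] · ω_5^(2n) where ω_5 = e^(-2πi/5)
= (1)·ω_5^0 + (-3)·ω_5^2 + (-3)·ω_5^4 + (0)·ω_5^6 + (2)·ω_5^8

X[2] = 0.8820+0.0858i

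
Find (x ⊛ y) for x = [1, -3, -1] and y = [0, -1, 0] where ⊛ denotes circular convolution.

(x ⊛ y)[n] = Σ(m=0 to 2) x[m] · y[(n-m) mod 3]

Computing each output sample:
(x ⊛ y)[0] = 1
(x ⊛ y)[1] = -1
(x ⊛ y)[2] = 3

x ⊛ y = [1, -1, 3]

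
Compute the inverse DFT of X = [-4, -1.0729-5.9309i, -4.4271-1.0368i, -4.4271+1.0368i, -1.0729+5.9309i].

x[n] = (1/5) Σ(k=0 to 4) X[k] · e^(2πikn/5)

Computing each x[n]:
x[0] = -3
x[1] = 3
x[2] = 0
x[3] = -2
x[4] = -2

x = [-3, 3, 0, -2, -2]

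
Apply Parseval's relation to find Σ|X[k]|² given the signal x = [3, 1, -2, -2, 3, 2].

Parseval: Σ|x[n]|² = (1/N)Σ|X[k]|², so Σ|X[k]|² = N·Σ|x[n]|² = 6·31.0000

Σ|X[k]|² = N·Σ|x[n]|² = 6·31.0000 = 186.0000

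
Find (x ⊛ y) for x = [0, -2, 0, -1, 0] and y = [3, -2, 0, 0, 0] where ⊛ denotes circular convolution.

(x ⊛ y)[n] = Σ(m=0 to 4) x[m] · y[(n-m) mod 5]

Computing each output sample:
(x ⊛ y)[0] = 0
(x ⊛ y)[1] = -6
(x ⊛ y)[2] = 4
(x ⊛ y)[3] = -3
(x ⊛ y)[4] = 2

x ⊛ y = [0, -6, 4, -3, 2]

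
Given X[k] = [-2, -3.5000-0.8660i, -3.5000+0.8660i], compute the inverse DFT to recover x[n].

x[n] = (1/3) Σ(k=0 to 2) X[k] · e^(2πikn/3)

Computing each x[n]:
x[0] = -3
x[1] = 1
x[2] = 0

x = [-3, 1, 0]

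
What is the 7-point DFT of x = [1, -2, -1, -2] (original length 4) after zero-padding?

Original 4-point DFT: [-4, 2, 4, 2]
Zero-padded 7-point DFT provides frequency interpolation.

DFT_7([x, 0, ...]) = [-4, 1.7775+3.4064i, 1.0990-0.0477i, 2.6235+2.0358i, 2.6235-2.0358i, 1.0990+0.0477i, 1.7775-3.4064i]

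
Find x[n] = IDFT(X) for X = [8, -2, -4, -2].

x[n] = (1/4) Σ(k=0 to 3) X[k] · e^(2πikn/4)

Computing each x[n]:
x[0] = 0
x[1] = 3
x[2] = 2
x[3] = 3

x = [0, 3, 2, 3]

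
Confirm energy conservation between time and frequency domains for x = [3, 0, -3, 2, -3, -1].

Time domain:
Σ|x[n]|² = |3|² + |0|² + |-3|² + |2|² + |-3|² + |-1|² = 32.0000

Frequency domain:
(1/6)Σ|X[k]|² = (1/6)(|-2|² + |3.5000-0.8660i|² + |8.5000-0.8660i|² + |-4|² + |8.5000+0.8660i|² + |3.5000+0.8660i|²) = (1/6)·192.0000 = 32.0000

Both sides agree, confirming Parseval's theorem.

Σ|x[n]|² = (1/N)Σ|X[k]|² = 32.0000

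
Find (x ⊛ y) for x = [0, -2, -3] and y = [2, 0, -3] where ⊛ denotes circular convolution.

(x ⊛ y)[n] = Σ(m=0 to 2) x[m] · y[(n-m) mod 3]

Computing each output sample:
(x ⊛ y)[0] = 6
(x ⊛ y)[1] = 5
(x ⊛ y)[2] = -6

x ⊛ y = [6, 5, -6]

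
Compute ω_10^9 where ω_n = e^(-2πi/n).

ω_10^9 = e^(-2πi·9/10)
= cos(-2π·9/10) + i·sin(-2π·9/10)
= cos(-18π/10) + i·sin(-18π/10)

ω_10^9 = cos(-18π/10) + i·sin(-18π/10) = 0.8090+0.5878i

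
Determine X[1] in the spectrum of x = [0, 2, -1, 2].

X[1] = Σ(n=0 to 3) x[n] · ω_4^(1n) where ω_4 = e^(-2πi/4)
= (0)·ω_4^0 + (2)·ω_4^1 + (-1)·ω_4^2 + (2)·ω_4^3

X[1] = 1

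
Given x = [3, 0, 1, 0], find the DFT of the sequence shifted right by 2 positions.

Time shift by 2: X_shifted[k] = ω_4^(2k) · X[k]
Shifted x = [1, 0, 3, 0]

DFT(x[n-2]) = [4, -2, 4, -2]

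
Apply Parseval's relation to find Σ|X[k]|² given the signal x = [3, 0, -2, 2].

Parseval: Σ|x[n]|² = (1/N)Σ|X[k]|², so Σ|X[k]|² = N·Σ|x[n]|² = 4·17.0000

Σ|X[k]|² = N·Σ|x[n]|² = 4·17.0000 = 68.0000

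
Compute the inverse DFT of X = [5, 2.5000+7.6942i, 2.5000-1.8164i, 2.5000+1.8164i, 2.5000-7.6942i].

x[n] = (1/5) Σ(k=0 to 4) X[k] · e^(2πikn/5)

Computing each x[n]:
x[0] = 3
x[1] = -2
x[2] = -2
x[3] = 3
x[4] = 3

x = [3, -2, -2, 3, 3]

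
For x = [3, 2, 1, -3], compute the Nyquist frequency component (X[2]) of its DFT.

X[2] = Σ(n=0 to 3) x[n] · ω_4^(2n) where ω_4 = e^(-2πi/4)
= (3)·ω_4^0 + (2)·ω_4^2 + (1)·ω_4^4 + (-3)·ω_4^6

X[2] = 5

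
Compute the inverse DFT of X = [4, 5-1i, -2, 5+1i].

x[n] = (1/4) Σ(k=0 to 3) X[k] · e^(2πikn/4)

Computing each x[n]:
x[0] = 3
x[1] = 2
x[2] = -2
x[3] = 1

x = [3, 2, -2, 1]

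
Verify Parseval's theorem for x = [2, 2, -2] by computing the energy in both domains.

Time domain:
Σ|x[n]|² = |2|² + |2|² + |-2|² = 12.0000

Frequency domain:
(1/3)Σ|X[k]|² = (1/3)(|2|² + |2.0000-3.4641i|² + |2.0000+3.4641i|²) = (1/3)·36.0000 = 12.0000

Both sides agree, confirming Parseval's theorem.

Σ|x[n]|² = (1/N)Σ|X[k]|² = 12.0000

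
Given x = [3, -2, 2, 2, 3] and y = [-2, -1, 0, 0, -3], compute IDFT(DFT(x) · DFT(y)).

(x ⊛ y)[n] = Σ(m=0 to 4) x[m] · y[(n-m) mod 5]

Computing each output sample:
(x ⊛ y)[0] = -3
(x ⊛ y)[1] = -5
(x ⊛ y)[2] = -8
(x ⊛ y)[3] = -15
(x ⊛ y)[4] = -17

x ⊛ y = [-3, -5, -8, -15, -17]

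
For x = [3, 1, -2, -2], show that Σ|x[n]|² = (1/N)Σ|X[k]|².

Time domain:
Σ|x[n]|² = |3|² + |1|² + |-2|² + |-2|² = 18.0000

Frequency domain:
(1/4)Σ|X[k]|² = (1/4)(|0|² + |5-3i|² + |2|² + |5+3i|²) = (1/4)·72.0000 = 18.0000

Both sides agree, confirming Parseval's theorem.

Σ|x[n]|² = (1/N)Σ|X[k]|² = 18.0000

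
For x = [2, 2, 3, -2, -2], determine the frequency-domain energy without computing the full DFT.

Parseval: Σ|x[n]|² = (1/N)Σ|X[k]|², so Σ|X[k]|² = N·Σ|x[n]|² = 5·25.0000

Σ|X[k]|² = N·Σ|x[n]|² = 5·25.0000 = 125.0000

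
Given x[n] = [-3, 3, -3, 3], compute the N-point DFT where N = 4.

X[k] = Σ(n=0 to 3) x[n] · ω_4^(nk)
where ω_4 = e^(-2πi/4)

Computing each X[k]:
X[0] = 0
X[1] = 0
X[2] = -12
X[3] = 0

X = [0, 0, -12, 0]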